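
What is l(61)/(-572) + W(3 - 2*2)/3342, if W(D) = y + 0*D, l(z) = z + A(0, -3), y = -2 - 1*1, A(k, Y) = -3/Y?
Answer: -8705/79651 ≈ -0.10929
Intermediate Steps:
y = -3 (y = -2 - 1 = -3)
l(z) = 1 + z (l(z) = z - 3/(-3) = z - 3*(-⅓) = z + 1 = 1 + z)
W(D) = -3 (W(D) = -3 + 0*D = -3 + 0 = -3)
l(61)/(-572) + W(3 - 2*2)/3342 = (1 + 61)/(-572) - 3/3342 = 62*(-1/572) - 3*1/3342 = -31/286 - 1/1114 = -8705/79651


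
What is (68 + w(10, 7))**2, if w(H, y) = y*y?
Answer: 13689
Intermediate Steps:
w(H, y) = y**2
(68 + w(10, 7))**2 = (68 + 7**2)**2 = (68 + 49)**2 = 117**2 = 13689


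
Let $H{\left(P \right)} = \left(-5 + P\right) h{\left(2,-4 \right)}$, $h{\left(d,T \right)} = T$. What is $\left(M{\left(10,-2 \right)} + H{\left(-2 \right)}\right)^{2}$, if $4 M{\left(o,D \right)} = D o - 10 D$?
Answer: $784$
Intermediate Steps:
$M{\left(o,D \right)} = - \frac{5 D}{2} + \frac{D o}{4}$ ($M{\left(o,D \right)} = \frac{D o - 10 D}{4} = \frac{- 10 D + D o}{4} = - \frac{5 D}{2} + \frac{D o}{4}$)
$H{\left(P \right)} = 20 - 4 P$ ($H{\left(P \right)} = \left(-5 + P\right) \left(-4\right) = 20 - 4 P$)
$\left(M{\left(10,-2 \right)} + H{\left(-2 \right)}\right)^{2} = \left(\frac{1}{4} \left(-2\right) \left(-10 + 10\right) + \left(20 - -8\right)\right)^{2} = \left(\frac{1}{4} \left(-2\right) 0 + \left(20 + 8\right)\right)^{2} = \left(0 + 28\right)^{2} = 28^{2} = 784$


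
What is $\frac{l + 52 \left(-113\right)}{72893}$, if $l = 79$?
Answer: $- \frac{5797}{72893} \approx -0.079527$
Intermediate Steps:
$\frac{l + 52 \left(-113\right)}{72893} = \frac{79 + 52 \left(-113\right)}{72893} = \left(79 - 5876\right) \frac{1}{72893} = \left(-5797\right) \frac{1}{72893} = - \frac{5797}{72893}$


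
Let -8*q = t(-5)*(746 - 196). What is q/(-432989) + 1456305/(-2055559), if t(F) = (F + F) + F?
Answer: -2530735363455/3560137743404 ≈ -0.71085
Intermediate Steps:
t(F) = 3*F (t(F) = 2*F + F = 3*F)
q = 4125/4 (q = -3*(-5)*(746 - 196)/8 = -(-15)*550/8 = -1/8*(-8250) = 4125/4 ≈ 1031.3)
q/(-432989) + 1456305/(-2055559) = (4125/4)/(-432989) + 1456305/(-2055559) = (4125/4)*(-1/432989) + 1456305*(-1/2055559) = -4125/1731956 - 1456305/2055559 = -2530735363455/3560137743404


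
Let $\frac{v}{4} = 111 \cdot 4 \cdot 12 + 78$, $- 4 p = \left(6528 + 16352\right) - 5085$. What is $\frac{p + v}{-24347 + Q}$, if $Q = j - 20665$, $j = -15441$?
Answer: $- \frac{68701}{241812} \approx -0.28411$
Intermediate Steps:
$p = - \frac{17795}{4}$ ($p = - \frac{\left(6528 + 16352\right) - 5085}{4} = - \frac{22880 - 5085}{4} = \left(- \frac{1}{4}\right) 17795 = - \frac{17795}{4} \approx -4448.8$)
$v = 21624$ ($v = 4 \left(111 \cdot 4 \cdot 12 + 78\right) = 4 \left(111 \cdot 48 + 78\right) = 4 \left(5328 + 78\right) = 4 \cdot 5406 = 21624$)
$Q = -36106$ ($Q = -15441 - 20665 = -36106$)
$\frac{p + v}{-24347 + Q} = \frac{- \frac{17795}{4} + 21624}{-24347 - 36106} = \frac{68701}{4 \left(-60453\right)} = \frac{68701}{4} \left(- \frac{1}{60453}\right) = - \frac{68701}{241812}$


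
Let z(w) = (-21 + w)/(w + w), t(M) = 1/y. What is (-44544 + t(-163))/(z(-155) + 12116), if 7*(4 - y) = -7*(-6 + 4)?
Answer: -13808485/3756136 ≈ -3.6762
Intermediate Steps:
y = 2 (y = 4 - (-1)*(-6 + 4) = 4 - (-1)*(-2) = 4 - ⅐*14 = 4 - 2 = 2)
t(M) = ½ (t(M) = 1/2 = ½)
z(w) = (-21 + w)/(2*w) (z(w) = (-21 + w)/((2*w)) = (-21 + w)*(1/(2*w)) = (-21 + w)/(2*w))
(-44544 + t(-163))/(z(-155) + 12116) = (-44544 + ½)/((½)*(-21 - 155)/(-155) + 12116) = -89087/(2*((½)*(-1/155)*(-176) + 12116)) = -89087/(2*(88/155 + 12116)) = -89087/(2*1878068/155) = -89087/2*155/1878068 = -13808485/3756136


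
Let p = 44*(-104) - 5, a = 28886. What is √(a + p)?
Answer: √24305 ≈ 155.90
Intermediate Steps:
p = -4581 (p = -4576 - 5 = -4581)
√(a + p) = √(28886 - 4581) = √24305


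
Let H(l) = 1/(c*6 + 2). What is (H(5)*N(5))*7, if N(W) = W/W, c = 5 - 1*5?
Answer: 7/2 ≈ 3.5000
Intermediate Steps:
c = 0 (c = 5 - 5 = 0)
H(l) = 1/2 (H(l) = 1/(0*6 + 2) = 1/(0 + 2) = 1/2)
N(W) = 1
(H(5)*N(5))*7 = ((1/2)*1)*7 = (1/2)*7 = 7/2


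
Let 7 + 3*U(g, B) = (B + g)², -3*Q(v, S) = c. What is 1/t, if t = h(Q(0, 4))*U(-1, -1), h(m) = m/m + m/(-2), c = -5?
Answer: -6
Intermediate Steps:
Q(v, S) = 5/3 (Q(v, S) = -⅓*(-5) = 5/3)
h(m) = 1 - m/2 (h(m) = 1 + m*(-½) = 1 - m/2)
U(g, B) = -7/3 + (B + g)²/3
t = -⅙ (t = (1 - ½*5/3)*(-7/3 + (-1 - 1)²/3) = (1 - ⅚)*(-7/3 + (⅓)*(-2)²) = (-7/3 + (⅓)*4)/6 = (-7/3 + 4/3)/6 = (⅙)*(-1) = -⅙ ≈ -0.16667)
1/t = 1/(-⅙) = -6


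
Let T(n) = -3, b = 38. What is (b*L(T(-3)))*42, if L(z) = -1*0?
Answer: 0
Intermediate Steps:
L(z) = 0
(b*L(T(-3)))*42 = (38*0)*42 = 0*42 = 0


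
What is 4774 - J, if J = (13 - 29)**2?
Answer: 4518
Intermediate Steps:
J = 256 (J = (-16)**2 = 256)
4774 - J = 4774 - 1*256 = 4774 - 256 = 4518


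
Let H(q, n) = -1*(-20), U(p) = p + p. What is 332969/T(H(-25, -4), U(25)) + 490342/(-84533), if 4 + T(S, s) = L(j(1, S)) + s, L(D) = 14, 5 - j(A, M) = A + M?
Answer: 28117447957/5071980 ≈ 5543.7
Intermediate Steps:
j(A, M) = 5 - A - M (j(A, M) = 5 - (A + M) = 5 + (-A - M) = 5 - A - M)
U(p) = 2*p
H(q, n) = 20
T(S, s) = 10 + s (T(S, s) = -4 + (14 + s) = 10 + s)
332969/T(H(-25, -4), U(25)) + 490342/(-84533) = 332969/(10 + 2*25) + 490342/(-84533) = 332969/(10 + 50) + 490342*(-1/84533) = 332969/60 - 490342/84533 = 28117447957/5071980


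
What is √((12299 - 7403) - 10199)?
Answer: I*√5303 ≈ 72.822*I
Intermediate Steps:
√((12299 - 7403) - 10199) = √(4896 - 10199) = √(-5303) = I*√5303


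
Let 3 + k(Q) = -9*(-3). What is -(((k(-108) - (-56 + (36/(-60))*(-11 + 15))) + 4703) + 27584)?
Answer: -161847/5 ≈ -32369.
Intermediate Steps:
k(Q) = 24 (k(Q) = -3 - 9*(-3) = -3 + 27 = 24)
-(((k(-108) - (-56 + (36/(-60))*(-11 + 15))) + 4703) + 27584) = -(((24 - (-56 + (36/(-60))*(-11 + 15))) + 4703) + 27584) = -(((24 - (-56 + (36*(-1/60))*4)) + 4703) + 27584) = -(((24 - (-56 - ⅗*4)) + 4703) + 27584) = -(((24 - (-56 - 12/5)) + 4703) + 27584) = -(((24 - 1*(-292/5)) + 4703) + 27584) = -(((24 + 292/5) + 4703) + 27584) = -((412/5 + 4703) + 27584) = -(23927/5 + 27584) = -1*161847/5 = -161847/5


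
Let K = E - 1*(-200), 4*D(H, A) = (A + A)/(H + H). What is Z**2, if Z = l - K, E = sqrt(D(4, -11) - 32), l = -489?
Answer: (2756 + I*sqrt(523))**2/16 ≈ 4.7469e+5 + 7878.4*I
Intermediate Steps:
D(H, A) = A/(4*H) (D(H, A) = ((A + A)/(H + H))/4 = ((2*A)/((2*H)))/4 = ((2*A)*(1/(2*H)))/4 = (A/H)/4 = A/(4*H))
E = I*sqrt(523)/4 (E = sqrt((1/4)*(-11)/4 - 32) = sqrt((1/4)*(-11)*(1/4) - 32) = sqrt(-11/16 - 32) = sqrt(-523/16) = I*sqrt(523)/4 ≈ 5.7173*I)
K = 200 + I*sqrt(523)/4 (K = I*sqrt(523)/4 - 1*(-200) = I*sqrt(523)/4 + 200 = 200 + I*sqrt(523)/4 ≈ 200.0 + 5.7173*I)
Z = -689 - I*sqrt(523)/4 (Z = -489 - (200 + I*sqrt(523)/4) = -489 + (-200 - I*sqrt(523)/4) = -689 - I*sqrt(523)/4 ≈ -689.0 - 5.7173*I)
Z**2 = (-689 - I*sqrt(523)/4)**2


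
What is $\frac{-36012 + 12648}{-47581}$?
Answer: $\frac{23364}{47581} \approx 0.49104$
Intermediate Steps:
$\frac{-36012 + 12648}{-47581} = \left(-23364\right) \left(- \frac{1}{47581}\right) = \frac{23364}{47581}$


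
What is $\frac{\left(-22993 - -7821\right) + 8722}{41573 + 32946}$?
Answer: $- \frac{150}{1733} \approx -0.086555$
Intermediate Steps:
$\frac{\left(-22993 - -7821\right) + 8722}{41573 + 32946} = \frac{\left(-22993 + 7821\right) + 8722}{74519} = \left(-15172 + 8722\right) \frac{1}{74519} = \left(-6450\right) \frac{1}{74519} = - \frac{150}{1733}$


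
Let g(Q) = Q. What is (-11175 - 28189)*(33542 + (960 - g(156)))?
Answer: -1351995944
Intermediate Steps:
(-11175 - 28189)*(33542 + (960 - g(156))) = (-11175 - 28189)*(33542 + (960 - 1*156)) = -39364*(33542 + (960 - 156)) = -39364*(33542 + 804) = -39364*34346 = -1351995944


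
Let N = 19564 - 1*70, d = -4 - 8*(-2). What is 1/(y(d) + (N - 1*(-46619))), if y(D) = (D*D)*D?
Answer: 1/67841 ≈ 1.4740e-5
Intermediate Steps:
d = 12 (d = -4 + 16 = 12)
y(D) = D³ (y(D) = D²*D = D³)
N = 19494 (N = 19564 - 70 = 19494)
1/(y(d) + (N - 1*(-46619))) = 1/(12³ + (19494 - 1*(-46619))) = 1/(1728 + (19494 + 46619)) = 1/(1728 + 66113) = 1/67841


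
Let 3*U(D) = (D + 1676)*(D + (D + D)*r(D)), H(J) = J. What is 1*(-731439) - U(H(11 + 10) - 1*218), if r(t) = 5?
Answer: 336892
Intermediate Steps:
U(D) = 11*D*(1676 + D)/3 (U(D) = ((D + 1676)*(D + (D + D)*5))/3 = ((1676 + D)*(D + (2*D)*5))/3 = ((1676 + D)*(D + 10*D))/3 = ((1676 + D)*(11*D))/3 = (11*D*(1676 + D))/3 = 11*D*(1676 + D)/3)
1*(-731439) - U(H(11 + 10) - 1*218) = 1*(-731439) - 11*((11 + 10) - 1*218)*(1676 + ((11 + 10) - 1*218))/3 = -731439 - 11*(21 - 218)*(1676 + (21 - 218))/3 = -731439 - 11*(-197)*(1676 - 197)/3 = -731439 - 11*(-197)*1479/3 = -731439 - 1*(-1068331) = -731439 + 1068331 = 336892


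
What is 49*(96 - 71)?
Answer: 1225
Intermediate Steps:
49*(96 - 71) = 49*25 = 1225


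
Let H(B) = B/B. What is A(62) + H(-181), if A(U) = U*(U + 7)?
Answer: 4279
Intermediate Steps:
H(B) = 1
A(U) = U*(7 + U)
A(62) + H(-181) = 62*(7 + 62) + 1 = 62*69 + 1 = 4278 + 1 = 4279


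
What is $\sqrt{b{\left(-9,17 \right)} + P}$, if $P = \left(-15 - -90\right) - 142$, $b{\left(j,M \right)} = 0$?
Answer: $i \sqrt{67} \approx 8.1853 i$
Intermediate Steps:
$P = -67$ ($P = \left(-15 + 90\right) - 142 = 75 - 142 = -67$)
$\sqrt{b{\left(-9,17 \right)} + P} = \sqrt{0 - 67} = \sqrt{-67} = i \sqrt{67}$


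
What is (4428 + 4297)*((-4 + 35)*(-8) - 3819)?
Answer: -35484575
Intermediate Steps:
(4428 + 4297)*((-4 + 35)*(-8) - 3819) = 8725*(31*(-8) - 3819) = 8725*(-248 - 3819) = 8725*(-4067) = -35484575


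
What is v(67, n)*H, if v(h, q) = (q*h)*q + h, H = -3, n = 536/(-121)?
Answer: -60689337/14641 ≈ -4145.2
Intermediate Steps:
n = -536/121 (n = 536*(-1/121) = -536/121 ≈ -4.4297)
v(h, q) = h + h*q**2 (v(h, q) = (h*q)*q + h = h*q**2 + h = h + h*q**2)
v(67, n)*H = (67*(1 + (-536/121)**2))*(-3) = (67*(1 + 287296/14641))*(-3) = (67*(301937/14641))*(-3) = (20229779/14641)*(-3) = -60689337/14641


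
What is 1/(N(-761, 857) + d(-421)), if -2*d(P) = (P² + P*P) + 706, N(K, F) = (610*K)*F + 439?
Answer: -1/398005125 ≈ -2.5125e-9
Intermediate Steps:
N(K, F) = 439 + 610*F*K (N(K, F) = 610*F*K + 439 = 439 + 610*F*K)
d(P) = -353 - P² (d(P) = -((P² + P*P) + 706)/2 = -((P² + P²) + 706)/2 = -(2*P² + 706)/2 = -(706 + 2*P²)/2 = -353 - P²)
1/(N(-761, 857) + d(-421)) = 1/((439 + 610*857*(-761)) + (-353 - 1*(-421)²)) = 1/((439 - 397827970) + (-353 - 1*177241)) = 1/(-397827531 + (-353 - 177241)) = 1/(-397827531 - 177594) = 1/(-398005125) = -1/398005125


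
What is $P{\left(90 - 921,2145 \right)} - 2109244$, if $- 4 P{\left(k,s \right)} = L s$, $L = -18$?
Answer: $- \frac{4199183}{2} \approx -2.0996 \cdot 10^{6}$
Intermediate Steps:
$P{\left(k,s \right)} = \frac{9 s}{2}$ ($P{\left(k,s \right)} = - \frac{\left(-18\right) s}{4} = \frac{9 s}{2}$)
$P{\left(90 - 921,2145 \right)} - 2109244 = \frac{9}{2} \cdot 2145 - 2109244 = \frac{19305}{2} - 2109244 = - \frac{4199183}{2}$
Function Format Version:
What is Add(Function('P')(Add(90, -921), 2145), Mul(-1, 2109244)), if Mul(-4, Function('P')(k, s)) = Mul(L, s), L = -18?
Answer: Rational(-4199183, 2) ≈ -2.0996e+6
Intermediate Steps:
Function('P')(k, s) = Mul(Rational(9, 2), s) (Function('P')(k, s) = Mul(Rational(-1, 4), Mul(-18, s)) = Mul(Rational(9, 2), s))
Add(Function('P')(Add(90, -921), 2145), Mul(-1, 2109244)) = Add(Mul(Rational(9, 2), 2145), Mul(-1, 2109244)) = Add(Rational(19305, 2), -2109244) = Rational(-4199183, 2)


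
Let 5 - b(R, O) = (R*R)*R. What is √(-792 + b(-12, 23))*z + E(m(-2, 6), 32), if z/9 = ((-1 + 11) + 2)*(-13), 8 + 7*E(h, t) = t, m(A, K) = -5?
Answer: 24/7 - 1404*√941 ≈ -43065.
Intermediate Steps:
E(h, t) = -8/7 + t/7
b(R, O) = 5 - R³ (b(R, O) = 5 - R*R*R = 5 - R²*R = 5 - R³)
z = -1404 (z = 9*(((-1 + 11) + 2)*(-13)) = 9*((10 + 2)*(-13)) = 9*(12*(-13)) = 9*(-156) = -1404)
√(-792 + b(-12, 23))*z + E(m(-2, 6), 32) = √(-792 + (5 - 1*(-12)³))*(-1404) + (-8/7 + (⅐)*32) = √(-792 + (5 - 1*(-1728)))*(-1404) + (-8/7 + 32/7) = √(-792 + (5 + 1728))*(-1404) + 24/7 = √(-792 + 1733)*(-1404) + 24/7 = √941*(-1404) + 24/7 = -1404*√941 + 24/7 = 24/7 - 1404*√941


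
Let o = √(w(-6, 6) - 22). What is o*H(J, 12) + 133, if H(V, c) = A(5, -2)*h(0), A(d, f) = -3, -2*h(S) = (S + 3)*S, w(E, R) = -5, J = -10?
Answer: 133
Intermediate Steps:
o = 3*I*√3 (o = √(-5 - 22) = √(-27) = 3*I*√3 ≈ 5.1962*I)
h(S) = -S*(3 + S)/2 (h(S) = -(S + 3)*S/2 = -(3 + S)*S/2 = -S*(3 + S)/2)
H(V, c) = 0 (H(V, c) = -(-3)*0*(3 + 0)/2 = -(-3)*0*3/2 = -3*0 = 0)
o*H(J, 12) + 133 = (3*I*√3)*0 + 133 = 0 + 133 = 133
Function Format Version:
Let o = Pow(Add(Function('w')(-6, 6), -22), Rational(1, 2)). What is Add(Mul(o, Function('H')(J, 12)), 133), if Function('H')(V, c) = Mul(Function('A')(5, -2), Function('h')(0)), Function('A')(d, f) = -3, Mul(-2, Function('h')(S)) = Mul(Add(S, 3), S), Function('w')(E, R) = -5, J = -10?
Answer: 133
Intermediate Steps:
o = Mul(3, I, Pow(3, Rational(1, 2))) (o = Pow(Add(-5, -22), Rational(1, 2)) = Pow(-27, Rational(1, 2)) = Mul(3, I, Pow(3, Rational(1, 2))) ≈ Mul(5.1962, I))
Function('h')(S) = Mul(Rational(-1, 2), S, Add(3, S)) (Function('h')(S) = Mul(Rational(-1, 2), Mul(Add(S, 3), S)) = Mul(Rational(-1, 2), Mul(Add(3, S), S)) = Mul(Rational(-1, 2), Mul(S, Add(3, S))) = Mul(Rational(-1, 2), S, Add(3, S)))
Function('H')(V, c) = 0 (Function('H')(V, c) = Mul(-3, Mul(Rational(-1, 2), 0, Add(3, 0))) = Mul(-3, Mul(Rational(-1, 2), 0, 3)) = Mul(-3, 0) = 0)
Add(Mul(o, Function('H')(J, 12)), 133) = Add(Mul(Mul(3, I, Pow(3, Rational(1, 2))), 0), 133) = Add(0, 133) = 133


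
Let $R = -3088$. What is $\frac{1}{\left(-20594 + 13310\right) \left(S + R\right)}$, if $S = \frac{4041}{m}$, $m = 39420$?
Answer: $\frac{365}{8209669537} \approx 4.446 \cdot 10^{-8}$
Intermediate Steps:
$S = \frac{449}{4380}$ ($S = \frac{4041}{39420} = 4041 \cdot \frac{1}{39420} = \frac{449}{4380} \approx 0.10251$)
$\frac{1}{\left(-20594 + 13310\right) \left(S + R\right)} = \frac{1}{\left(-20594 + 13310\right) \left(\frac{449}{4380} - 3088\right)} = \frac{1}{\left(-7284\right) \left(- \frac{13524991}{4380}\right)} = \frac{1}{\frac{8209669537}{365}} = \frac{365}{8209669537}$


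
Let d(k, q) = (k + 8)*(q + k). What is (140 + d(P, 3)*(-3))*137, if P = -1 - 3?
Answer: 20824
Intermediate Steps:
P = -4
d(k, q) = (8 + k)*(k + q)
(140 + d(P, 3)*(-3))*137 = (140 + ((-4)**2 + 8*(-4) + 8*3 - 4*3)*(-3))*137 = (140 + (16 - 32 + 24 - 12)*(-3))*137 = (140 - 4*(-3))*137 = (140 + 12)*137 = 152*137 = 20824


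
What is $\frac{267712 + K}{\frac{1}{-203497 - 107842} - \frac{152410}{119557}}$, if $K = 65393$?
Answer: $- \frac{4133028803841805}{15817098849} \approx -2.613 \cdot 10^{5}$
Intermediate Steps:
$\frac{267712 + K}{\frac{1}{-203497 - 107842} - \frac{152410}{119557}} = \frac{267712 + 65393}{\frac{1}{-203497 - 107842} - \frac{152410}{119557}} = \frac{333105}{\frac{1}{-311339} - \frac{152410}{119557}} = \frac{333105}{- \frac{1}{311339} - \frac{152410}{119557}} = \frac{333105}{- \frac{47451296547}{37222756823}} = 333105 \left(- \frac{37222756823}{47451296547}\right) = - \frac{4133028803841805}{15817098849}$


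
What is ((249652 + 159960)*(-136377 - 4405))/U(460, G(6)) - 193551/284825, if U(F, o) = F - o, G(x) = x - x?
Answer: -821235878303563/6550975 ≈ -1.2536e+8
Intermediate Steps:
G(x) = 0
((249652 + 159960)*(-136377 - 4405))/U(460, G(6)) - 193551/284825 = ((249652 + 159960)*(-136377 - 4405))/(460 - 1*0) - 193551/284825 = (409612*(-140782))/(460 + 0) - 193551*1/284825 = -57665996584/460 - 193551/284825 = -57665996584*1/460 - 193551/284825 = -14416499146/115 - 193551/284825 = -821235878303563/6550975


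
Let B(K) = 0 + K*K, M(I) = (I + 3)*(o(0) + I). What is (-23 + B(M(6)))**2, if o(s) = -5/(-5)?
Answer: 15570916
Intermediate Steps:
o(s) = 1 (o(s) = -5*(-1/5) = 1)
M(I) = (1 + I)*(3 + I) (M(I) = (I + 3)*(1 + I) = (3 + I)*(1 + I) = (1 + I)*(3 + I))
B(K) = K**2 (B(K) = 0 + K**2 = K**2)
(-23 + B(M(6)))**2 = (-23 + (3 + 6**2 + 4*6)**2)**2 = (-23 + (3 + 36 + 24)**2)**2 = (-23 + 63**2)**2 = (-23 + 3969)**2 = 3946**2 = 15570916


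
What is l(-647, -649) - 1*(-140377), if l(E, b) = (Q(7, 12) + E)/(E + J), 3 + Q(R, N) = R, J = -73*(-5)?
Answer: 39586957/282 ≈ 1.4038e+5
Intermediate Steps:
J = 365
Q(R, N) = -3 + R
l(E, b) = (4 + E)/(365 + E) (l(E, b) = ((-3 + 7) + E)/(E + 365) = (4 + E)/(365 + E))
l(-647, -649) - 1*(-140377) = (4 - 647)/(365 - 647) - 1*(-140377) = -643/(-282) + 140377 = -1/282*(-643) + 140377 = 643/282 + 140377 = 39586957/282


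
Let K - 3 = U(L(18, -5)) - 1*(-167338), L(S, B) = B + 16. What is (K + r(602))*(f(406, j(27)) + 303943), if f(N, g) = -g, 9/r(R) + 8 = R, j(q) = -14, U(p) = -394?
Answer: 1116383705457/22 ≈ 5.0745e+10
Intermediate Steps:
L(S, B) = 16 + B
r(R) = 9/(-8 + R)
K = 166947 (K = 3 + (-394 - 1*(-167338)) = 3 + (-394 + 167338) = 3 + 166944 = 166947)
(K + r(602))*(f(406, j(27)) + 303943) = (166947 + 9/(-8 + 602))*(-1*(-14) + 303943) = (166947 + 9/594)*(14 + 303943) = (166947 + 9*(1/594))*303957 = (166947 + 1/66)*303957 = (11018503/66)*303957 = 1116383705457/22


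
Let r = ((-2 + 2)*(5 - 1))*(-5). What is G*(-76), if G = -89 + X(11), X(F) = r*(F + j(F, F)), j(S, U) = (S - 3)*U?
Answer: 6764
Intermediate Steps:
j(S, U) = U*(-3 + S) (j(S, U) = (-3 + S)*U = U*(-3 + S))
r = 0 (r = (0*4)*(-5) = 0*(-5) = 0)
X(F) = 0 (X(F) = 0*(F + F*(-3 + F)) = 0)
G = -89 (G = -89 + 0 = -89)
G*(-76) = -89*(-76) = 6764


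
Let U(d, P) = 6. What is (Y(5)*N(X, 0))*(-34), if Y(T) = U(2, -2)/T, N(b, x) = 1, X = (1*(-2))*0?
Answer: -204/5 ≈ -40.800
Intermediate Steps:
X = 0 (X = -2*0 = 0)
Y(T) = 6/T
(Y(5)*N(X, 0))*(-34) = ((6/5)*1)*(-34) = (6/5)*(-34) = -204/5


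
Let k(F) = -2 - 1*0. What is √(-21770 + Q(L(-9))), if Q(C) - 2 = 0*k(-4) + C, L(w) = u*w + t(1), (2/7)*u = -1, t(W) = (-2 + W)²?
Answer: I*√86942/2 ≈ 147.43*I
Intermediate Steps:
u = -7/2 (u = (7/2)*(-1) = -7/2 ≈ -3.5000)
k(F) = -2 (k(F) = -2 + 0 = -2)
L(w) = 1 - 7*w/2 (L(w) = -7*w/2 + (-2 + 1)² = -7*w/2 + (-1)² = -7*w/2 + 1 = 1 - 7*w/2)
Q(C) = 2 + C (Q(C) = 2 + (0*(-2) + C) = 2 + (0 + C) = 2 + C)
√(-21770 + Q(L(-9))) = √(-21770 + (2 + (1 - 7/2*(-9)))) = √(-21770 + (2 + (1 + 63/2))) = √(-21770 + (2 + 65/2)) = √(-21770 + 69/2) = √(-43471/2) = I*√86942/2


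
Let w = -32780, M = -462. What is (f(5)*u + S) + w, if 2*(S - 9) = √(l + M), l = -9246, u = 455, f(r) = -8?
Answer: -36411 + I*√2427 ≈ -36411.0 + 49.265*I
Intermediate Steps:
S = 9 + I*√2427 (S = 9 + √(-9246 - 462)/2 = 9 + √(-9708)/2 = 9 + (2*I*√2427)/2 = 9 + I*√2427 ≈ 9.0 + 49.265*I)
(f(5)*u + S) + w = (-8*455 + (9 + I*√2427)) - 32780 = (-3640 + (9 + I*√2427)) - 32780 = (-3631 + I*√2427) - 32780 = -36411 + I*√2427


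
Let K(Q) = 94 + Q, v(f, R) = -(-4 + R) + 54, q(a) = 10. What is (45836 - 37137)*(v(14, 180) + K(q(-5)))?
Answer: -156582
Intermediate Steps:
v(f, R) = 58 - R (v(f, R) = (4 - R) + 54 = 58 - R)
(45836 - 37137)*(v(14, 180) + K(q(-5))) = (45836 - 37137)*((58 - 1*180) + (94 + 10)) = 8699*((58 - 180) + 104) = 8699*(-122 + 104) = 8699*(-18) = -156582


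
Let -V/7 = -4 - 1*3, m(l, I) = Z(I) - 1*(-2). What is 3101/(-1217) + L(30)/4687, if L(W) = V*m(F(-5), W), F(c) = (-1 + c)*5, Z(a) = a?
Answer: -12626131/5704079 ≈ -2.2135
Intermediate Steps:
F(c) = -5 + 5*c
m(l, I) = 2 + I (m(l, I) = I - 1*(-2) = I + 2 = 2 + I)
V = 49 (V = -7*(-4 - 1*3) = -7*(-4 - 3) = -7*(-7) = 49)
L(W) = 98 + 49*W (L(W) = 49*(2 + W) = 98 + 49*W)
3101/(-1217) + L(30)/4687 = 3101/(-1217) + (98 + 49*30)/4687 = 3101*(-1/1217) + (98 + 1470)*(1/4687) = -3101/1217 + 1568*(1/4687) = -3101/1217 + 1568/4687 = -12626131/5704079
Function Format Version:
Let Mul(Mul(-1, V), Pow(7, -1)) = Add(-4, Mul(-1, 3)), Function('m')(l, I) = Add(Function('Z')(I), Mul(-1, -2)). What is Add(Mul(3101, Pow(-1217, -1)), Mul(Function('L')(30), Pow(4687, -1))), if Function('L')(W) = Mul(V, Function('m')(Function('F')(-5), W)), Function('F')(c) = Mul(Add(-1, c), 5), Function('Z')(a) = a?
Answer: Rational(-12626131, 5704079) ≈ -2.2135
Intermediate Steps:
Function('F')(c) = Add(-5, Mul(5, c))
Function('m')(l, I) = Add(2, I) (Function('m')(l, I) = Add(I, Mul(-1, -2)) = Add(I, 2) = Add(2, I))
V = 49 (V = Mul(-7, Add(-4, Mul(-1, 3))) = Mul(-7, Add(-4, -3)) = Mul(-7, -7) = 49)
Function('L')(W) = Add(98, Mul(49, W)) (Function('L')(W) = Mul(49, Add(2, W)) = Add(98, Mul(49, W)))
Add(Mul(3101, Pow(-1217, -1)), Mul(Function('L')(30), Pow(4687, -1))) = Add(Mul(3101, Pow(-1217, -1)), Mul(Add(98, Mul(49, 30)), Pow(4687, -1))) = Add(Mul(3101, Rational(-1, 1217)), Mul(Add(98, 1470), Rational(1, 4687))) = Add(Rational(-3101, 1217), Mul(1568, Rational(1, 4687))) = Add(Rational(-3101, 1217), Rational(1568, 4687)) = Rational(-12626131, 5704079)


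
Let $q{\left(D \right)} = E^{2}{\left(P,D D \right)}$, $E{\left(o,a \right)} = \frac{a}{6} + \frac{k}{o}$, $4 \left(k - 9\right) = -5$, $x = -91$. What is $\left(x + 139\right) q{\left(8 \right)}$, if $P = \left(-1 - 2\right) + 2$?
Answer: $\frac{1225}{3} \approx 408.33$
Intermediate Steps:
$P = -1$ ($P = -3 + 2 = -1$)
$k = \frac{31}{4}$ ($k = 9 + \frac{1}{4} \left(-5\right) = 9 - \frac{5}{4} = \frac{31}{4} \approx 7.75$)
$E{\left(o,a \right)} = \frac{a}{6} + \frac{31}{4 o}$
$q{\left(D \right)} = \left(- \frac{31}{4} + \frac{D^{2}}{6}\right)^{2}$ ($q{\left(D \right)} = \left(\frac{D D}{6} + \frac{31}{4 \left(-1\right)}\right)^{2} = \left(\frac{D^{2}}{6} + \frac{31}{4} \left(-1\right)\right)^{2} = \left(\frac{D^{2}}{6} - \frac{31}{4}\right)^{2} = \left(- \frac{31}{4} + \frac{D^{2}}{6}\right)^{2}$)
$\left(x + 139\right) q{\left(8 \right)} = \left(-91 + 139\right) \frac{\left(-93 + 2 \cdot 8^{2}\right)^{2}}{144} = 48 \frac{\left(-93 + 2 \cdot 64\right)^{2}}{144} = 48 \frac{\left(-93 + 128\right)^{2}}{144} = 48 \frac{35^{2}}{144} = 48 \cdot \frac{1}{144} \cdot 1225 = 48 \cdot \frac{1225}{144} = \frac{1225}{3}$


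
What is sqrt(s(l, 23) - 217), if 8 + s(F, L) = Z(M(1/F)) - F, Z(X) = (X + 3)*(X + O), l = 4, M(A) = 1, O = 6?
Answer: I*sqrt(201) ≈ 14.177*I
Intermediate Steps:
Z(X) = (3 + X)*(6 + X) (Z(X) = (X + 3)*(X + 6) = (3 + X)*(6 + X))
s(F, L) = 20 - F (s(F, L) = -8 + ((18 + 1**2 + 9*1) - F) = -8 + ((18 + 1 + 9) - F) = -8 + (28 - F) = 20 - F)
sqrt(s(l, 23) - 217) = sqrt((20 - 1*4) - 217) = sqrt((20 - 4) - 217) = sqrt(16 - 217) = sqrt(-201) = I*sqrt(201)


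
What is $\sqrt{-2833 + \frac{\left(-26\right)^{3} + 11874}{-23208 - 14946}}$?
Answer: $\frac{i \sqrt{1030964766330}}{19077} \approx 53.225 i$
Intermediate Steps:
$\sqrt{-2833 + \frac{\left(-26\right)^{3} + 11874}{-23208 - 14946}} = \sqrt{-2833 + \frac{-17576 + 11874}{-38154}} = \sqrt{-2833 - - \frac{2851}{19077}} = \sqrt{-2833 + \frac{2851}{19077}} = \sqrt{- \frac{54042290}{19077}} = \frac{i \sqrt{1030964766330}}{19077}$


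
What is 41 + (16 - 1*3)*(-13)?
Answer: -128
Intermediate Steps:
41 + (16 - 1*3)*(-13) = 41 + (16 - 3)*(-13) = 41 + 13*(-13) = 41 - 169 = -128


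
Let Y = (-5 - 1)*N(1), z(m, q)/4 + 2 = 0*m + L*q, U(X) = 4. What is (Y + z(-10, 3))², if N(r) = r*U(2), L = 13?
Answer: 15376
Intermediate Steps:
N(r) = 4*r (N(r) = r*4 = 4*r)
z(m, q) = -8 + 52*q (z(m, q) = -8 + 4*(0*m + 13*q) = -8 + 4*(0 + 13*q) = -8 + 4*(13*q) = -8 + 52*q)
Y = -24 (Y = (-5 - 1)*(4*1) = -6*4 = -24)
(Y + z(-10, 3))² = (-24 + (-8 + 52*3))² = (-24 + (-8 + 156))² = (-24 + 148)² = 124² = 15376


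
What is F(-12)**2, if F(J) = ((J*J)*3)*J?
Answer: 26873856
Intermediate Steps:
F(J) = 3*J**3 (F(J) = (J**2*3)*J = (3*J**2)*J = 3*J**3)
F(-12)**2 = (3*(-12)**3)**2 = (3*(-1728))**2 = (-5184)**2 = 26873856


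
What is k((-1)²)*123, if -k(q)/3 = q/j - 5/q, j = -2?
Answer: 4059/2 ≈ 2029.5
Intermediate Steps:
k(q) = 15/q + 3*q/2 (k(q) = -3*(q/(-2) - 5/q) = -3*(q*(-½) - 5/q) = -3*(-q/2 - 5/q) = -3*(-5/q - q/2) = 15/q + 3*q/2)
k((-1)²)*123 = (15/((-1)²) + (3/2)*(-1)²)*123 = (15/1 + (3/2)*1)*123 = (15*1 + 3/2)*123 = (15 + 3/2)*123 = (33/2)*123 = 4059/2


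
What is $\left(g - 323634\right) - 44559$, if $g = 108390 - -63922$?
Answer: $-195881$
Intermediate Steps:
$g = 172312$ ($g = 108390 + 63922 = 172312$)
$\left(g - 323634\right) - 44559 = \left(172312 - 323634\right) - 44559 = -151322 - 44559 = -195881$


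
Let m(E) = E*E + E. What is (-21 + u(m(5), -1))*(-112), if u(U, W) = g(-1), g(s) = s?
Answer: 2464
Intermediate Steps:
m(E) = E + E² (m(E) = E² + E = E + E²)
u(U, W) = -1
(-21 + u(m(5), -1))*(-112) = (-21 - 1)*(-112) = -22*(-112) = 2464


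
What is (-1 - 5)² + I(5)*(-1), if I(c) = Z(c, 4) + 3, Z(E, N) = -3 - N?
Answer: 40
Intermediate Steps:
I(c) = -4 (I(c) = (-3 - 1*4) + 3 = (-3 - 4) + 3 = -7 + 3 = -4)
(-1 - 5)² + I(5)*(-1) = (-1 - 5)² - 4*(-1) = (-6)² + 4 = 36 + 4 = 40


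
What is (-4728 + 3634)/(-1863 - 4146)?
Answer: 1094/6009 ≈ 0.18206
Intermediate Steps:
(-4728 + 3634)/(-1863 - 4146) = -1094/(-6009) = -1094*(-1/6009) = 1094/6009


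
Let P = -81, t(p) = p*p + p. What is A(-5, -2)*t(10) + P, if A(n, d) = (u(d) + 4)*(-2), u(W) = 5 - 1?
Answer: -1841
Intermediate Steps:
t(p) = p + p² (t(p) = p² + p = p + p²)
u(W) = 4
A(n, d) = -16 (A(n, d) = (4 + 4)*(-2) = 8*(-2) = -16)
A(-5, -2)*t(10) + P = -160*(1 + 10) - 81 = -160*11 - 81 = -16*110 - 81 = -1760 - 81 = -1841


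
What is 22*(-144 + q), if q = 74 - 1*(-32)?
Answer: -836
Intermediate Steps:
q = 106 (q = 74 + 32 = 106)
22*(-144 + q) = 22*(-144 + 106) = 22*(-38) = -836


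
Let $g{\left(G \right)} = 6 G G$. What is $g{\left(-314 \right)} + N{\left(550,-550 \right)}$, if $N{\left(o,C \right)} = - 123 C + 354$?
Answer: $659580$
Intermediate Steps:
$N{\left(o,C \right)} = 354 - 123 C$
$g{\left(G \right)} = 6 G^{2}$
$g{\left(-314 \right)} + N{\left(550,-550 \right)} = 6 \left(-314\right)^{2} + \left(354 - -67650\right) = 6 \cdot 98596 + \left(354 + 67650\right) = 591576 + 68004 = 659580$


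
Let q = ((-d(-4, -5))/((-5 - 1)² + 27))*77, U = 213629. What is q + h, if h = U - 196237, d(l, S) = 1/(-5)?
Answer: 782651/45 ≈ 17392.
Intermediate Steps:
d(l, S) = -⅕
q = 11/45 (q = ((-1*(-⅕))/((-5 - 1)² + 27))*77 = (1/(5*((-6)² + 27)))*77 = (1/(5*(36 + 27)))*77 = ((⅕)/63)*77 = ((⅕)*(1/63))*77 = (1/315)*77 = 11/45 ≈ 0.24444)
h = 17392 (h = 213629 - 196237 = 17392)
q + h = 11/45 + 17392 = 782651/45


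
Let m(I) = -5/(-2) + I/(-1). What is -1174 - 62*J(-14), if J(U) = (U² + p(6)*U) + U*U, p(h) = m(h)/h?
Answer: -77953/3 ≈ -25984.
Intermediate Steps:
m(I) = 5/2 - I (m(I) = -5*(-½) + I*(-1) = 5/2 - I)
p(h) = (5/2 - h)/h
J(U) = 2*U² - 7*U/12 (J(U) = (U² + ((5/2 - 1*6)/6)*U) + U*U = (U² + ((5/2 - 6)/6)*U) + U² = (U² + ((⅙)*(-7/2))*U) + U² = (U² - 7*U/12) + U² = 2*U² - 7*U/12)
-1174 - 62*J(-14) = -1174 - 31*(-14)*(-7 + 24*(-14))/6 = -1174 - 31*(-14)*(-7 - 336)/6 = -1174 - 31*(-14)*(-343)/6 = -1174 - 62*2401/6 = -1174 - 74431/3 = -77953/3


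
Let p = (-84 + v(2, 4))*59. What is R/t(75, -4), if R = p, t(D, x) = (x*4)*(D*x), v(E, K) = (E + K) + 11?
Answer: -3953/4800 ≈ -0.82354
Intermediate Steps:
v(E, K) = 11 + E + K
t(D, x) = 4*D*x**2 (t(D, x) = (4*x)*(D*x) = 4*D*x**2)
p = -3953 (p = (-84 + (11 + 2 + 4))*59 = (-84 + 17)*59 = -67*59 = -3953)
R = -3953
R/t(75, -4) = -3953/(4*75*(-4)**2) = -3953/(4*75*16) = -3953/4800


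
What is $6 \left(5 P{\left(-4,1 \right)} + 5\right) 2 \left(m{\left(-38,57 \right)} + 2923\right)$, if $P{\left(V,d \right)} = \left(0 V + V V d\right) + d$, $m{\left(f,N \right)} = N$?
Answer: $3218400$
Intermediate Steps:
$P{\left(V,d \right)} = d + d V^{2}$ ($P{\left(V,d \right)} = \left(0 + V^{2} d\right) + d = \left(0 + d V^{2}\right) + d = d V^{2} + d = d + d V^{2}$)
$6 \left(5 P{\left(-4,1 \right)} + 5\right) 2 \left(m{\left(-38,57 \right)} + 2923\right) = 6 \left(5 \cdot 1 \left(1 + \left(-4\right)^{2}\right) + 5\right) 2 \left(57 + 2923\right) = 6 \left(5 \cdot 1 \left(1 + 16\right) + 5\right) 2 \cdot 2980 = 6 \left(5 \cdot 1 \cdot 17 + 5\right) 2 \cdot 2980 = 6 \left(5 \cdot 17 + 5\right) 2 \cdot 2980 = 6 \left(85 + 5\right) 2 \cdot 2980 = 6 \cdot 90 \cdot 2 \cdot 2980 = 540 \cdot 2 \cdot 2980 = 1080 \cdot 2980 = 3218400$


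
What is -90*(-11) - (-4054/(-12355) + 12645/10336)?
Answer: 126226136081/127701280 ≈ 988.45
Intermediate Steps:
-90*(-11) - (-4054/(-12355) + 12645/10336) = 990 - (-4054*(-1/12355) + 12645*(1/10336)) = 990 - (4054/12355 + 12645/10336) = 990 - 1*198131119/127701280 = 990 - 198131119/127701280 = 126226136081/127701280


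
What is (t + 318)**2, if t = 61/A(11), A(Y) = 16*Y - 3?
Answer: 3033255625/29929 ≈ 1.0135e+5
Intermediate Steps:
A(Y) = -3 + 16*Y
t = 61/173 (t = 61/(-3 + 16*11) = 61/(-3 + 176) = 61/173 ≈ 0.35260)
(t + 318)**2 = (61/173 + 318)**2 = (55075/173)**2 = 3033255625/29929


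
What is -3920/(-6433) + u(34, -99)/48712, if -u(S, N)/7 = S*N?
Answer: 24466099/22383164 ≈ 1.0931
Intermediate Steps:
u(S, N) = -7*N*S (u(S, N) = -7*S*N = -7*N*S)
-3920/(-6433) + u(34, -99)/48712 = -3920/(-6433) - 7*(-99)*34/48712 = -3920*(-1/6433) + 23562*(1/48712) = 560/919 + 11781/24356 = 24466099/22383164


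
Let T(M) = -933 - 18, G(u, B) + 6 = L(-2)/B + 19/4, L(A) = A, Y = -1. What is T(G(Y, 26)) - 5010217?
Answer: -5011168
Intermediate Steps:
G(u, B) = -5/4 - 2/B (G(u, B) = -6 + (-2/B + 19/4) = -6 + (19/4 - 2/B) = -5/4 - 2/B)
T(M) = -951
T(G(Y, 26)) - 5010217 = -951 - 5010217 = -5011168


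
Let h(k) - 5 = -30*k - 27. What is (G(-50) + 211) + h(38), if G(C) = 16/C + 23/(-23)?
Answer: -23808/25 ≈ -952.32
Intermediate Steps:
G(C) = -1 + 16/C (G(C) = 16/C + 23*(-1/23) = 16/C - 1 = -1 + 16/C)
h(k) = -22 - 30*k (h(k) = 5 + (-30*k - 27) = 5 + (-27 - 30*k) = -22 - 30*k)
(G(-50) + 211) + h(38) = ((16 - 1*(-50))/(-50) + 211) + (-22 - 30*38) = (-(16 + 50)/50 + 211) + (-22 - 1140) = (-1/50*66 + 211) - 1162 = (-33/25 + 211) - 1162 = 5242/25 - 1162 = -23808/25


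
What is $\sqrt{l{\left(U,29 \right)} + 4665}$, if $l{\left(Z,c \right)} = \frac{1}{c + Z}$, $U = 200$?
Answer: $\frac{\sqrt{244637494}}{229} \approx 68.301$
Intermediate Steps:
$l{\left(Z,c \right)} = \frac{1}{Z + c}$
$\sqrt{l{\left(U,29 \right)} + 4665} = \sqrt{\frac{1}{200 + 29} + 4665} = \sqrt{\frac{1}{229} + 4665} = \sqrt{\frac{1068286}{229}} = \frac{\sqrt{244637494}}{229}$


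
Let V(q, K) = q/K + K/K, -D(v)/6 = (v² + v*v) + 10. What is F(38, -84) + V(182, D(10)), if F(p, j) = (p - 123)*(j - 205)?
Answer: 2210927/90 ≈ 24566.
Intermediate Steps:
F(p, j) = (-205 + j)*(-123 + p) (F(p, j) = (-123 + p)*(-205 + j) = (-205 + j)*(-123 + p))
D(v) = -60 - 12*v² (D(v) = -6*((v² + v*v) + 10) = -6*((v² + v²) + 10) = -6*(2*v² + 10) = -6*(10 + 2*v²) = -60 - 12*v²)
V(q, K) = 1 + q/K (V(q, K) = q/K + 1 = 1 + q/K)
F(38, -84) + V(182, D(10)) = (25215 - 205*38 - 123*(-84) - 84*38) + ((-60 - 12*10²) + 182)/(-60 - 12*10²) = (25215 - 7790 + 10332 - 3192) + ((-60 - 12*100) + 182)/(-60 - 12*100) = 24565 + ((-60 - 1200) + 182)/(-60 - 1200) = 24565 + (-1260 + 182)/(-1260) = 24565 - 1/1260*(-1078) = 24565 + 77/90 = 2210927/90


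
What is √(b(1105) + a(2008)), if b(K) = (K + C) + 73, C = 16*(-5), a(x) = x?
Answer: √3106 ≈ 55.732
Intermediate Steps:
C = -80
b(K) = -7 + K (b(K) = (K - 80) + 73 = (-80 + K) + 73 = -7 + K)
√(b(1105) + a(2008)) = √((-7 + 1105) + 2008) = √(1098 + 2008) = √3106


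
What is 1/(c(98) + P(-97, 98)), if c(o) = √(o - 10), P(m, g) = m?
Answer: -97/9321 - 2*√22/9321 ≈ -0.011413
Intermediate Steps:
c(o) = √(-10 + o)
1/(c(98) + P(-97, 98)) = 1/(√(-10 + 98) - 97) = 1/(√88 - 97) = 1/(2*√22 - 97) = 1/(-97 + 2*√22)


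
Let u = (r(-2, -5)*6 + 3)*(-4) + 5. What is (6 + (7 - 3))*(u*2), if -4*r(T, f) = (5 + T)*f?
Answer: -1940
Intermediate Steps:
r(T, f) = -f*(5 + T)/4 (r(T, f) = -(5 + T)*f/4 = -f*(5 + T)/4)
u = -97 (u = (-1/4*(-5)*(5 - 2)*6 + 3)*(-4) + 5 = (-1/4*(-5)*3*6 + 3)*(-4) + 5 = ((15/4)*6 + 3)*(-4) + 5 = (45/2 + 3)*(-4) + 5 = (51/2)*(-4) + 5 = -102 + 5 = -97)
(6 + (7 - 3))*(u*2) = (6 + (7 - 3))*(-97*2) = (6 + 4)*(-194) = 10*(-194) = -1940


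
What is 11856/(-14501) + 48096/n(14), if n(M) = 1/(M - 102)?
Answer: -61374740304/14501 ≈ -4.2324e+6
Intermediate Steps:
n(M) = 1/(-102 + M)
11856/(-14501) + 48096/n(14) = 11856/(-14501) + 48096/(1/(-102 + 14)) = 11856*(-1/14501) + 48096/(1/(-88)) = -11856/14501 + 48096/(-1/88) = -11856/14501 + 48096*(-88) = -11856/14501 - 4232448 = -61374740304/14501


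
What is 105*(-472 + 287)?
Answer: -19425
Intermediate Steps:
105*(-472 + 287) = 105*(-185) = -19425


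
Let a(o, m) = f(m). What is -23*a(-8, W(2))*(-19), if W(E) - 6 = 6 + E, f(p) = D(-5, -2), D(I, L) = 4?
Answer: 1748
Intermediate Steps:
f(p) = 4
W(E) = 12 + E (W(E) = 6 + (6 + E) = 12 + E)
a(o, m) = 4
-23*a(-8, W(2))*(-19) = -23*4*(-19) = -92*(-19) = 1748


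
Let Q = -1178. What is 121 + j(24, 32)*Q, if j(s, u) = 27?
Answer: -31685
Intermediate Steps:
121 + j(24, 32)*Q = 121 + 27*(-1178) = 121 - 31806 = -31685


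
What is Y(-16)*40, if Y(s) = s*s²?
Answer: -163840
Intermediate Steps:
Y(s) = s³
Y(-16)*40 = (-16)³*40 = -4096*40 = -163840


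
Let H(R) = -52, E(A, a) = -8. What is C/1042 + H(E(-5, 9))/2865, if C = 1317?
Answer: 3719021/2985330 ≈ 1.2458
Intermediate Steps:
C/1042 + H(E(-5, 9))/2865 = 1317/1042 - 52/2865 = 3719021/2985330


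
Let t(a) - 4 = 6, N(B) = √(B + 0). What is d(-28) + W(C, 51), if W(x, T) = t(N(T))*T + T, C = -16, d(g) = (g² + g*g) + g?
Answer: 2101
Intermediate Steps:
N(B) = √B
t(a) = 10 (t(a) = 4 + 6 = 10)
d(g) = g + 2*g² (d(g) = (g² + g²) + g = 2*g² + g = g + 2*g²)
W(x, T) = 11*T (W(x, T) = 10*T + T = 11*T)
d(-28) + W(C, 51) = -28*(1 + 2*(-28)) + 11*51 = -28*(1 - 56) + 561 = -28*(-55) + 561 = 1540 + 561 = 2101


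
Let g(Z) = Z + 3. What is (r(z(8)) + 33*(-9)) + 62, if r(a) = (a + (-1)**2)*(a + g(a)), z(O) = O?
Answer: -64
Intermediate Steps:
g(Z) = 3 + Z
r(a) = (1 + a)*(3 + 2*a) (r(a) = (a + (-1)**2)*(a + (3 + a)) = (a + 1)*(3 + 2*a) = (1 + a)*(3 + 2*a))
(r(z(8)) + 33*(-9)) + 62 = ((3 + 2*8**2 + 5*8) + 33*(-9)) + 62 = ((3 + 2*64 + 40) - 297) + 62 = ((3 + 128 + 40) - 297) + 62 = (171 - 297) + 62 = -126 + 62 = -64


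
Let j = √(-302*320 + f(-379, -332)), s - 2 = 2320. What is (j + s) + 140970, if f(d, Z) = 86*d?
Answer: 143292 + I*√129234 ≈ 1.4329e+5 + 359.49*I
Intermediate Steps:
s = 2322 (s = 2 + 2320 = 2322)
j = I*√129234 (j = √(-302*320 + 86*(-379)) = √(-96640 - 32594) = √(-129234) = I*√129234 ≈ 359.49*I)
(j + s) + 140970 = (I*√129234 + 2322) + 140970 = (2322 + I*√129234) + 140970 = 143292 + I*√129234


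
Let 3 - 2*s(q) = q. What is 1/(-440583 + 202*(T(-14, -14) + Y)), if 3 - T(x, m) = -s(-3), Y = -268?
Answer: -1/493507 ≈ -2.0263e-6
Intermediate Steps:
s(q) = 3/2 - q/2
T(x, m) = 6 (T(x, m) = 3 - (-1)*(3/2 - ½*(-3)) = 3 - (-1)*(3/2 + 3/2) = 3 - (-1)*3 = 3 - 1*(-3) = 3 + 3 = 6)
1/(-440583 + 202*(T(-14, -14) + Y)) = 1/(-440583 + 202*(6 - 268)) = 1/(-440583 + 202*(-262)) = 1/(-440583 - 52924) = 1/(-493507) = -1/493507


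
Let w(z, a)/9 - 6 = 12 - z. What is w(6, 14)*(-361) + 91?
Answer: -38897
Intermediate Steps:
w(z, a) = 162 - 9*z (w(z, a) = 54 + 9*(12 - z) = 54 + (108 - 9*z) = 162 - 9*z)
w(6, 14)*(-361) + 91 = (162 - 9*6)*(-361) + 91 = (162 - 54)*(-361) + 91 = 108*(-361) + 91 = -38988 + 91 = -38897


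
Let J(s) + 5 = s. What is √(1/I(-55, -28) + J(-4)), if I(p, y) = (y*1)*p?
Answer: I*√5335715/770 ≈ 2.9999*I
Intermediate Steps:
J(s) = -5 + s
I(p, y) = p*y (I(p, y) = y*p = p*y)
√(1/I(-55, -28) + J(-4)) = √(1/(-55*(-28)) + (-5 - 4)) = √(1/1540 - 9) = √(-13859/1540) = I*√5335715/770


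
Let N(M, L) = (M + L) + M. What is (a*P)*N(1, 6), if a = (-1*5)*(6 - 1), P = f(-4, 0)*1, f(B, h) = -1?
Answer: 200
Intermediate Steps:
N(M, L) = L + 2*M (N(M, L) = (L + M) + M = L + 2*M)
P = -1 (P = -1*1 = -1)
a = -25 (a = -5*5 = -25)
(a*P)*N(1, 6) = (-25*(-1))*(6 + 2*1) = 25*(6 + 2) = 25*8 = 200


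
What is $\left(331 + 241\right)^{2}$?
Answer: $327184$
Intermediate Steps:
$\left(331 + 241\right)^{2} = 572^{2} = 327184$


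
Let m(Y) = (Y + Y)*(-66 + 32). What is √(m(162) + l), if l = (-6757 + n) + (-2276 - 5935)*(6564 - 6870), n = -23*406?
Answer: √2485455 ≈ 1576.5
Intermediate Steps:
n = -9338
m(Y) = -68*Y (m(Y) = (2*Y)*(-34) = -68*Y)
l = 2496471 (l = (-6757 - 9338) + (-2276 - 5935)*(6564 - 6870) = -16095 - 8211*(-306) = -16095 + 2512566 = 2496471)
√(m(162) + l) = √(-68*162 + 2496471) = √(-11016 + 2496471) = √2485455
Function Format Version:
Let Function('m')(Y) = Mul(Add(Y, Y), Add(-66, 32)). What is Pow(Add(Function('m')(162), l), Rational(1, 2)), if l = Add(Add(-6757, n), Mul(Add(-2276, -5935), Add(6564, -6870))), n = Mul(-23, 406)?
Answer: Pow(2485455, Rational(1, 2)) ≈ 1576.5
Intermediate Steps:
n = -9338
Function('m')(Y) = Mul(-68, Y) (Function('m')(Y) = Mul(Mul(2, Y), -34) = Mul(-68, Y))
l = 2496471 (l = Add(Add(-6757, -9338), Mul(Add(-2276, -5935), Add(6564, -6870))) = Add(-16095, Mul(-8211, -306)) = Add(-16095, 2512566) = 2496471)
Pow(Add(Function('m')(162), l), Rational(1, 2)) = Pow(Add(Mul(-68, 162), 2496471), Rational(1, 2)) = Pow(Add(-11016, 2496471), Rational(1, 2)) = Pow(2485455, Rational(1, 2))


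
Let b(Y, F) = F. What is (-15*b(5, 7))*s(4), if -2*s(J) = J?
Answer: 210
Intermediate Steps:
s(J) = -J/2
(-15*b(5, 7))*s(4) = (-15*7)*(-½*4) = -105*(-2) = 210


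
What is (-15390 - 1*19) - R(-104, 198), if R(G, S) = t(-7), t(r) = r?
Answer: -15402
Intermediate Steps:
R(G, S) = -7
(-15390 - 1*19) - R(-104, 198) = (-15390 - 1*19) - 1*(-7) = (-15390 - 19) + 7 = -15409 + 7 = -15402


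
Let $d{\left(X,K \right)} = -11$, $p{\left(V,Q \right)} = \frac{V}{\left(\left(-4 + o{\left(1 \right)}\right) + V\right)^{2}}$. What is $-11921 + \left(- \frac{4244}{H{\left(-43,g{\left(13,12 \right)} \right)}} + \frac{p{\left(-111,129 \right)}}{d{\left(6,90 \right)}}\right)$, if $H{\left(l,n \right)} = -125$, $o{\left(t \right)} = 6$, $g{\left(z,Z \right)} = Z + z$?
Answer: $- \frac{194191259896}{16336375} \approx -11887.0$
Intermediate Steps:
$p{\left(V,Q \right)} = \frac{V}{\left(2 + V\right)^{2}}$ ($p{\left(V,Q \right)} = \frac{V}{\left(\left(-4 + 6\right) + V\right)^{2}} = \frac{V}{\left(2 + V\right)^{2}}$)
$-11921 + \left(- \frac{4244}{H{\left(-43,g{\left(13,12 \right)} \right)}} + \frac{p{\left(-111,129 \right)}}{d{\left(6,90 \right)}}\right) = -11921 + \left(- \frac{4244}{-125} + \frac{\left(-111\right) \frac{1}{\left(2 - 111\right)^{2}}}{-11}\right) = -11921 + \left(\left(-4244\right) \left(- \frac{1}{125}\right) + - \frac{111}{11881} \left(- \frac{1}{11}\right)\right) = -11921 + \left(\frac{4244}{125} + \left(-111\right) \frac{1}{11881} \left(- \frac{1}{11}\right)\right) = -11921 + \left(\frac{4244}{125} - - \frac{111}{130691}\right) = -11921 + \left(\frac{4244}{125} + \frac{111}{130691}\right) = -11921 + \frac{554666479}{16336375} = - \frac{194191259896}{16336375}$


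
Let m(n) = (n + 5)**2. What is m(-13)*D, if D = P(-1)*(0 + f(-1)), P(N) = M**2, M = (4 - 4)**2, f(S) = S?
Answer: 0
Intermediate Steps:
M = 0 (M = 0**2 = 0)
P(N) = 0 (P(N) = 0**2 = 0)
m(n) = (5 + n)**2
D = 0 (D = 0*(0 - 1) = 0*(-1) = 0)
m(-13)*D = (5 - 13)**2*0 = (-8)**2*0 = 64*0 = 0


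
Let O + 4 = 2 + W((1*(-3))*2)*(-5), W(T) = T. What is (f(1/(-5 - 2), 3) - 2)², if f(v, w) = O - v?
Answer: 33489/49 ≈ 683.45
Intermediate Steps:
O = 28 (O = -4 + (2 + ((1*(-3))*2)*(-5)) = -4 + (2 - 3*2*(-5)) = -4 + (2 - 6*(-5)) = -4 + (2 + 30) = -4 + 32 = 28)
f(v, w) = 28 - v
(f(1/(-5 - 2), 3) - 2)² = ((28 - 1/(-5 - 2)) - 2)² = ((28 - 1/(-7)) - 2)² = ((28 - 1*(-⅐)) - 2)² = ((28 + ⅐) - 2)² = (197/7 - 2)² = (183/7)² = 33489/49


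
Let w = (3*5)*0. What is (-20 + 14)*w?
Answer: 0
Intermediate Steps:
w = 0 (w = 15*0 = 0)
(-20 + 14)*w = (-20 + 14)*0 = -6*0 = 0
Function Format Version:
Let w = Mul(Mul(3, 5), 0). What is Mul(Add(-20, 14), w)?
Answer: 0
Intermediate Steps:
w = 0 (w = Mul(15, 0) = 0)
Mul(Add(-20, 14), w) = Mul(Add(-20, 14), 0) = Mul(-6, 0) = 0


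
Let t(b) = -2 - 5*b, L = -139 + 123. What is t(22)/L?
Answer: 7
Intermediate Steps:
L = -16
t(22)/L = (-2 - 5*22)/(-16) = (-2 - 110)*(-1/16) = -112*(-1/16) = 7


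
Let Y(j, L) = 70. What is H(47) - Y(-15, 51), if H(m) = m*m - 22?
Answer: 2117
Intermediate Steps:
H(m) = -22 + m² (H(m) = m² - 22 = -22 + m²)
H(47) - Y(-15, 51) = (-22 + 47²) - 1*70 = (-22 + 2209) - 70 = 2187 - 70 = 2117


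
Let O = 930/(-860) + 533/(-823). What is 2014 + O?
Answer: 142424515/70778 ≈ 2012.3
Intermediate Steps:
O = -122377/70778 (O = 930*(-1/860) + 533*(-1/823) = -93/86 - 533/823 = -122377/70778 ≈ -1.7290)
2014 + O = 2014 - 122377/70778 = 142424515/70778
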